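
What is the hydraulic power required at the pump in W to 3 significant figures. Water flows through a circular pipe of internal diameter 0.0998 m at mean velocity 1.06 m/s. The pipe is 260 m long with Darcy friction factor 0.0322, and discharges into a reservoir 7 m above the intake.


Approach: apply continuity + Darcy-Weisbach + hydraulic power, Q = A*v; hf = f*(L/D)*(v^2/(2g)); H = static + hf; P = rho*g*Q*H.
Step 1 — flow rate (continuity, Q = A*v):
  A = pi*(0.0998/2)^2 = 0.0078226 m^2
  Q = 0.0078226 * 1.06 = 0.0082920 m^3/s
Step 2 — friction head loss (Darcy-Weisbach):
  hf = 0.0322 * (260/0.0998) * (1.06^2 / (2*9.81))
  hf = 4.8041 m
Step 3 — total head: H = 7 + 4.8041 = 11.804 m
Step 4 — hydraulic power (P = rho*g*Q*H):
  P = 1000 * 9.81 * 0.0082920 * 11.804 = 960 W
Therefore the hydraulic power required at the pump = 960 W.


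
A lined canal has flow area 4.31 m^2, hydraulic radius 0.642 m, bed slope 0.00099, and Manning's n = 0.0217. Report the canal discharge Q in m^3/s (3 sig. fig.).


Approach: apply Manning's equation, Q = (1/n)*A*R^(2/3)*S^(1/2).
Q = (1/0.0217) * 4.31 * 0.642^(2/3) * 0.00099^(1/2) = 4.65 m^3/s
Therefore the canal discharge Q = 4.65 m^3/s.


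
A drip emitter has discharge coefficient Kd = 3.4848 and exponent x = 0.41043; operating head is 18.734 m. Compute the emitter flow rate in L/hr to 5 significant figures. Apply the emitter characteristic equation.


Approach: apply the emitter characteristic equation, q = Kd * h^x.
q = 3.4848 * 18.734^0.41043 = 11.601 L/hr
Therefore the emitter flow rate = 11.601 L/hr.


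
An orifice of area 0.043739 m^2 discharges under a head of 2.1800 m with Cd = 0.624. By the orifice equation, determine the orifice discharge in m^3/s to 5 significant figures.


Approach: apply the orifice equation, Q = Cd*A*sqrt(2*g*h).
Q = 0.624 * 0.043739 * sqrt(2*9.81*2.1800) = 0.17850 m^3/s
Therefore the orifice discharge = 0.17850 m^3/s.


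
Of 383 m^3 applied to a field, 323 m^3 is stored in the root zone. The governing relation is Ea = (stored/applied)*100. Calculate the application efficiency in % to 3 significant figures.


Ea = (323/383)*100 = 84.3 %
Therefore the application efficiency = 84.3 %.


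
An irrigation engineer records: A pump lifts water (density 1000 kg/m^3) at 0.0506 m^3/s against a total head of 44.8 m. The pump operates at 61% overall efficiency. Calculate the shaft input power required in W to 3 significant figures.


Approach: apply hydraulic power then efficiency conversion, P = rho*g*Q*H; P_in = P/eta.
Step 1 — hydraulic power (P = rho*g*Q*H):
  P = 1000 * 9.81 * 0.0506 * 44.8 = 22238 W
Step 2 — input power: P_in = P/eta = 22238 / 0.61 = 36500 W
Therefore the shaft input power required = 36500 W.


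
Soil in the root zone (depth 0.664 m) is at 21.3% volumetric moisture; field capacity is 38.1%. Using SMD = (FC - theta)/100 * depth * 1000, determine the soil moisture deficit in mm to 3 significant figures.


SMD = (38.1 - 21.3)/100 * 0.664 * 1000 = 112 mm
Therefore the soil moisture deficit = 112 mm.


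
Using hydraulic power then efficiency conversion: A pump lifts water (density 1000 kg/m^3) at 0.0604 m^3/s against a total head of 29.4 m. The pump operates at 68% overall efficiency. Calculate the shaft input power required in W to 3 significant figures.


Approach: apply hydraulic power then efficiency conversion, P = rho*g*Q*H; P_in = P/eta.
Step 1 — hydraulic power (P = rho*g*Q*H):
  P = 1000 * 9.81 * 0.0604 * 29.4 = 17420 W
Step 2 — input power: P_in = P/eta = 17420 / 0.68 = 25600 W
Therefore the shaft input power required = 25600 W.


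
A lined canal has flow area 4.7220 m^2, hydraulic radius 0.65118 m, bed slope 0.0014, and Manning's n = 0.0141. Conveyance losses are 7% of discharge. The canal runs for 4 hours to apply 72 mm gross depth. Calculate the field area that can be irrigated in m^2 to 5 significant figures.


Approach: apply Manning's equation with a conveyance and depth budget, Q = (1/n)*A*R^(2/3)*S^(1/2); Q_field = Q*(1-loss); Area = Q_field*t/(d/1000).
Step 1 — canal discharge (Manning's equation):
  Q = (1/0.0141) * 4.7220 * 0.65118^(2/3) * 0.0014^(1/2) = 9.413944 m^3/s
Step 2 — delivered flow: Q_field = 9.413944*(1 - 7/100) = 8.754968 m^3/s
Step 3 — volume delivered: V = 8.754968 * 4*3600 = 126071.5 m^3
Step 4 — area served: A = V / (depth/1000) = 126071.5 / 0.072 = 1751000 m^2
Therefore the field area that can be irrigated = 1751000 m^2.


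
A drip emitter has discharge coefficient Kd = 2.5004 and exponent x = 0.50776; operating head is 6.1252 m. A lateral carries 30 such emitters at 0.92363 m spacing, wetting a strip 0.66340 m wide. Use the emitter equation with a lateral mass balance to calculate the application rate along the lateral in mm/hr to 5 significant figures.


Approach: apply the emitter equation with a lateral mass balance, q = Kd*h^x; Q = n*q; rate = Q/(n*spacing*width).
Step 1 — single emitter flow (q = Kd*h^x):
  q = 2.5004 * 6.1252^0.50776 = 6.275924 L/hr
Step 2 — total lateral flow: Q = 30 * 6.275924 = 188.2777 L/hr
Step 3 — wetted area: A = 30 * 0.92363 * 0.66340 = 18.38208 m^2
Step 4 — application rate: Q/A = 188.2777/18.38208 = 10.242 mm/hr
Therefore the application rate along the lateral = 10.242 mm/hr.


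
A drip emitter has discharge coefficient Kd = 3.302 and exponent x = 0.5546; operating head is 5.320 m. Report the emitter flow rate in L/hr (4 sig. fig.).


Approach: apply the emitter characteristic equation, q = Kd * h^x.
q = 3.302 * 5.320^0.5546 = 8.344 L/hr
Therefore the emitter flow rate = 8.344 L/hr.


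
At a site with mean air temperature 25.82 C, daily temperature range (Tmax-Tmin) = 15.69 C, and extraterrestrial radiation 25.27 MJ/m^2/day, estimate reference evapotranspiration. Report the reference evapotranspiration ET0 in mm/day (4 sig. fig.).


Approach: apply the Hargreaves-Samani method, ET0 = 0.0023*(Tmean+17.8)*sqrt(Tmax-Tmin)*0.408*Ra.
ET0 = 0.0023*(25.82+17.8)*sqrt(15.69)*0.408*25.27 = 4.097 mm/day
Therefore the reference evapotranspiration ET0 = 4.097 mm/day.


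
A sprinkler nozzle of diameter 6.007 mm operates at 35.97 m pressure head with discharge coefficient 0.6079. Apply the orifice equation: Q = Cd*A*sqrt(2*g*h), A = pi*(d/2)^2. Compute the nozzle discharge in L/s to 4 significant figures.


A = pi*(6.007e-3/2)^2 = 2.83403e-05 m^2
Q = 0.6079 * 2.83403e-05 * sqrt(2*9.81*35.97) * 1000 = 0.4577 L/s
Therefore the nozzle discharge = 0.4577 L/s.


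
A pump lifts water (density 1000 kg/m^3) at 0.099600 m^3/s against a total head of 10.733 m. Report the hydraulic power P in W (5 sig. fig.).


Approach: apply the hydraulic power relation, P = rho*g*Q*H.
P = 1000 * 9.81 * 0.099600 * 10.733 = 10487 W
Therefore the hydraulic power P = 10487 W.


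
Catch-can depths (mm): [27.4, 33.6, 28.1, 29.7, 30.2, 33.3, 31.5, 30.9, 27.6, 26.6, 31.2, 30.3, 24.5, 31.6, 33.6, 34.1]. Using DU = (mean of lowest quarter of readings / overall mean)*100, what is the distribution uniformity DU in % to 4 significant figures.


sorted lowest 4 of 16: [24.5, 26.6, 27.4, 27.6] -> mean = 26.5250 mm
overall mean = 30.2625 mm
DU = (26.5250/30.2625)*100 = 87.65 %
Therefore the distribution uniformity DU = 87.65 %.


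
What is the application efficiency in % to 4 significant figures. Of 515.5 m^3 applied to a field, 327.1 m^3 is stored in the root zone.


Approach: apply the application efficiency ratio, Ea = (stored/applied)*100.
Ea = (327.1/515.5)*100 = 63.45 %
Therefore the application efficiency = 63.45 %.


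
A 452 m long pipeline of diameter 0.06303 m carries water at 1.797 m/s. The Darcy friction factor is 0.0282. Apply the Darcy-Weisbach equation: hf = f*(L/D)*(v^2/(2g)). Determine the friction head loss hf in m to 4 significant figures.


hf = 0.0282 * (452/0.06303) * (1.797^2 / (2*9.81))
hf = 33.28 m
Therefore the friction head loss hf = 33.28 m.


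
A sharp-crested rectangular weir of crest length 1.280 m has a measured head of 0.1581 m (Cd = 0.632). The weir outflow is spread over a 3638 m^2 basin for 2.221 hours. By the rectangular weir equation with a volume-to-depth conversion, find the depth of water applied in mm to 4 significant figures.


Approach: apply the rectangular weir equation with a volume-to-depth conversion, Q = (2/3)*Cd*L*sqrt(2g)*H^1.5; d = Q*t/A * 1000.
Step 1 — weir discharge:
  Q = (2/3)*0.632*1.280*sqrt(2*9.81)*0.1581^1.5 = 0.150170 m^3/s
Step 2 — volume: V = 0.150170 * 2.221*3600 = 1200.70 m^3
Step 3 — depth: d = V/A * 1000 = 1200.70/3638 * 1000 = 330.0 mm
Therefore the depth of water applied = 330.0 mm.


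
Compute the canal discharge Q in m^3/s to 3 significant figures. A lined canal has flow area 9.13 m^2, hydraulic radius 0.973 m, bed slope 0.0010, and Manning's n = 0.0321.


Approach: apply Manning's equation, Q = (1/n)*A*R^(2/3)*S^(1/2).
Q = (1/0.0321) * 9.13 * 0.973^(2/3) * 0.0010^(1/2) = 8.83 m^3/s
Therefore the canal discharge Q = 8.83 m^3/s.


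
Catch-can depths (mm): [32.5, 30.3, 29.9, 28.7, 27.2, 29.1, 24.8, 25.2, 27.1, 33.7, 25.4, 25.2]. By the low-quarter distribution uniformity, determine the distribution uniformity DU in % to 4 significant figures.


Approach: apply the low-quarter distribution uniformity, DU = (mean of lowest quarter of readings / overall mean)*100.
sorted lowest 3 of 12: [24.8, 25.2, 25.2] -> mean = 25.0667 mm
overall mean = 28.2583 mm
DU = (25.0667/28.2583)*100 = 88.71 %
Therefore the distribution uniformity DU = 88.71 %.


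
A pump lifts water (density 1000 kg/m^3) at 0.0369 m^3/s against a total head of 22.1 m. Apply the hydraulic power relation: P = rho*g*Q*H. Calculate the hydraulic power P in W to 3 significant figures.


P = 1000 * 9.81 * 0.0369 * 22.1 = 8000 W
Therefore the hydraulic power P = 8000 W.


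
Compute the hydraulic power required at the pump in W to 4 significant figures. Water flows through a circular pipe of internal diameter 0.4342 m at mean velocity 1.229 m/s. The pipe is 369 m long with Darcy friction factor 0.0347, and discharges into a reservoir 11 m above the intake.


Approach: apply continuity + Darcy-Weisbach + hydraulic power, Q = A*v; hf = f*(L/D)*(v^2/(2g)); H = static + hf; P = rho*g*Q*H.
Step 1 — flow rate (continuity, Q = A*v):
  A = pi*(0.4342/2)^2 = 0.148071 m^2
  Q = 0.148071 * 1.229 = 0.181979 m^3/s
Step 2 — friction head loss (Darcy-Weisbach):
  hf = 0.0347 * (369/0.4342) * (1.229^2 / (2*9.81))
  hf = 2.27023 m
Step 3 — total head: H = 11 + 2.27023 = 13.2702 m
Step 4 — hydraulic power (P = rho*g*Q*H):
  P = 1000 * 9.81 * 0.181979 * 13.2702 = 23690 W
Therefore the hydraulic power required at the pump = 23690 W.


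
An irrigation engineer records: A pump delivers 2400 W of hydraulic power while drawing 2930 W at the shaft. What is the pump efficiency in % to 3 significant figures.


Approach: apply the efficiency ratio, eta = (P_out/P_in)*100.
eta = (2400 / 2930) * 100 = 81.9 %
Therefore the pump efficiency = 81.9 %.


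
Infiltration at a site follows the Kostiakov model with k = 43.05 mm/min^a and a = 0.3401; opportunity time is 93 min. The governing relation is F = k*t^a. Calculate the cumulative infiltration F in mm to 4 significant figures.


F = 43.05 * 93^0.3401 = 201.1 mm
Therefore the cumulative infiltration F = 201.1 mm.


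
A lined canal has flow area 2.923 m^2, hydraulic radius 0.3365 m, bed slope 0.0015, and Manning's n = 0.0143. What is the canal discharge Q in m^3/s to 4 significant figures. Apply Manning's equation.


Approach: apply Manning's equation, Q = (1/n)*A*R^(2/3)*S^(1/2).
Q = (1/0.0143) * 2.923 * 0.3365^(2/3) * 0.0015^(1/2) = 3.830 m^3/s
Therefore the canal discharge Q = 3.830 m^3/s.


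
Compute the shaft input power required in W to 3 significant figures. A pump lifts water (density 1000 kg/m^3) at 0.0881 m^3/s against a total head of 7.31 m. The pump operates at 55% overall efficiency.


Approach: apply hydraulic power then efficiency conversion, P = rho*g*Q*H; P_in = P/eta.
Step 1 — hydraulic power (P = rho*g*Q*H):
  P = 1000 * 9.81 * 0.0881 * 7.31 = 6317.7 W
Step 2 — input power: P_in = P/eta = 6317.7 / 0.55 = 11500 W
Therefore the shaft input power required = 11500 W.


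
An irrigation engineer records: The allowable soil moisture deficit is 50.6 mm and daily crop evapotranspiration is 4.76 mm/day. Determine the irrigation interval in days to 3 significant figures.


Approach: apply the irrigation interval relation, interval = SMD / ETc.
interval = 50.6 / 4.76 = 10.6 days
Therefore the irrigation interval = 10.6 days.


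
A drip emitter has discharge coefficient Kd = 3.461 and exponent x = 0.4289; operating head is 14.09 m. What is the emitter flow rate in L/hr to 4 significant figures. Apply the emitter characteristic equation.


Approach: apply the emitter characteristic equation, q = Kd * h^x.
q = 3.461 * 14.09^0.4289 = 10.76 L/hr
Therefore the emitter flow rate = 10.76 L/hr.


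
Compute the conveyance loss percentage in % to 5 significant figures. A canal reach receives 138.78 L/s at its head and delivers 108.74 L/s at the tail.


Approach: apply the conveyance loss ratio, loss% = ((Q_head - Q_tail)/Q_head)*100.
loss = ((138.78 - 108.74)/138.78)*100 = 21.646 %
Therefore the conveyance loss percentage = 21.646 %.


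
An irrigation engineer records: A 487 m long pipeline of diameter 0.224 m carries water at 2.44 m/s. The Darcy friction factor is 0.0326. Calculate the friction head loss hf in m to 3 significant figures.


Approach: apply the Darcy-Weisbach equation, hf = f*(L/D)*(v^2/(2g)).
hf = 0.0326 * (487/0.224) * (2.44^2 / (2*9.81))
hf = 21.5 m
Therefore the friction head loss hf = 21.5 m.


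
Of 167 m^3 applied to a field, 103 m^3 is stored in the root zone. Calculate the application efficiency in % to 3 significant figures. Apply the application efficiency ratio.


Approach: apply the application efficiency ratio, Ea = (stored/applied)*100.
Ea = (103/167)*100 = 61.7 %
Therefore the application efficiency = 61.7 %.


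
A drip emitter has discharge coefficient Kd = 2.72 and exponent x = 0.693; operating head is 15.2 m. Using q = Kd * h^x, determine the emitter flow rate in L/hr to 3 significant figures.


q = 2.72 * 15.2^0.693 = 17.9 L/hr
Therefore the emitter flow rate = 17.9 L/hr.


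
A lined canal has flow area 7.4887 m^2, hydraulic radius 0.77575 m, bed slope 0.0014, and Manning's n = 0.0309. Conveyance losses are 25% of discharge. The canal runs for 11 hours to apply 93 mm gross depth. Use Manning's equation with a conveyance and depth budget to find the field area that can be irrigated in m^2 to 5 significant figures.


Approach: apply Manning's equation with a conveyance and depth budget, Q = (1/n)*A*R^(2/3)*S^(1/2); Q_field = Q*(1-loss); Area = Q_field*t/(d/1000).
Step 1 — canal discharge (Manning's equation):
  Q = (1/0.0309) * 7.4887 * 0.77575^(2/3) * 0.0014^(1/2) = 7.655846 m^3/s
Step 2 — delivered flow: Q_field = 7.655846*(1 - 25/100) = 5.741884 m^3/s
Step 3 — volume delivered: V = 5.741884 * 11*3600 = 227378.6 m^3
Step 4 — area served: A = V / (depth/1000) = 227378.6 / 0.093 = 2444900 m^2
Therefore the field area that can be irrigated = 2444900 m^2.


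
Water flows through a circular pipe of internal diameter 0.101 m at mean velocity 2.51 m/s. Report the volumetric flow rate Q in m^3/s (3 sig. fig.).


Approach: apply the continuity equation for pipe flow, Q = A * v with A = pi*(D/2)^2.
A = pi*(0.101/2)^2 = 0.0080118 m^2
Q = 0.0080118 * 2.51 = 0.0201 m^3/s
Therefore the volumetric flow rate Q = 0.0201 m^3/s.


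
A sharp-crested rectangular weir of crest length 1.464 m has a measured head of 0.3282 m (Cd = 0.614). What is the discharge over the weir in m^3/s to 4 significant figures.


Approach: apply the rectangular weir equation, Q = (2/3)*Cd*L*sqrt(2g)*H^1.5.
Q = (2/3)*0.614*1.464*sqrt(2*9.81)*0.3282^1.5 = 0.4991 m^3/s
Therefore the discharge over the weir = 0.4991 m^3/s.


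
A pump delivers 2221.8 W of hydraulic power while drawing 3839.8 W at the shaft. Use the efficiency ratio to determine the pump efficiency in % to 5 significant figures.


Approach: apply the efficiency ratio, eta = (P_out/P_in)*100.
eta = (2221.8 / 3839.8) * 100 = 57.862 %
Therefore the pump efficiency = 57.862 %.


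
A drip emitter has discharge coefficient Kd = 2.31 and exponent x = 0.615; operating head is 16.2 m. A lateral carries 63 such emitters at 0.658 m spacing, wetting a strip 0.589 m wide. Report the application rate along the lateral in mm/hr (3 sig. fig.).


Approach: apply the emitter equation with a lateral mass balance, q = Kd*h^x; Q = n*q; rate = Q/(n*spacing*width).
Step 1 — single emitter flow (q = Kd*h^x):
  q = 2.31 * 16.2^0.615 = 12.807 L/hr
Step 2 — total lateral flow: Q = 63 * 12.807 = 806.87 L/hr
Step 3 — wetted area: A = 63 * 0.658 * 0.589 = 24.416 m^2
Step 4 — application rate: Q/A = 806.87/24.416 = 33.0 mm/hr
Therefore the application rate along the lateral = 33.0 mm/hr.


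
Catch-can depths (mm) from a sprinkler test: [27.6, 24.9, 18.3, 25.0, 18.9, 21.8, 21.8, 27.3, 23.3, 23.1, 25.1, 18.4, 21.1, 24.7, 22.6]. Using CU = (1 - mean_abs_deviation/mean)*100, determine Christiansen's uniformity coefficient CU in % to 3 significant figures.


mean = 22.927 mm
mean |d_i - mean| = 2.3449 mm
CU = (1 - 2.3449/22.927)*100 = 89.8 %
Therefore Christiansen's uniformity coefficient CU = 89.8 %.


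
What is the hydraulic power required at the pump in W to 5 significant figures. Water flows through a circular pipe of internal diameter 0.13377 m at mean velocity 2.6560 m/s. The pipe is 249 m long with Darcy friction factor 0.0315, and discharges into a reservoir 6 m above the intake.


Approach: apply continuity + Darcy-Weisbach + hydraulic power, Q = A*v; hf = f*(L/D)*(v^2/(2g)); H = static + hf; P = rho*g*Q*H.
Step 1 — flow rate (continuity, Q = A*v):
  A = pi*(0.13377/2)^2 = 0.01405424 m^2
  Q = 0.01405424 * 2.6560 = 0.03732806 m^3/s
Step 2 — friction head loss (Darcy-Weisbach):
  hf = 0.0315 * (249/0.13377) * (2.6560^2 / (2*9.81))
  hf = 21.08183 m
Step 3 — total head: H = 6 + 21.08183 = 27.08183 m
Step 4 — hydraulic power (P = rho*g*Q*H):
  P = 1000 * 9.81 * 0.03732806 * 27.08183 = 9917.0 W
Therefore the hydraulic power required at the pump = 9917.0 W.


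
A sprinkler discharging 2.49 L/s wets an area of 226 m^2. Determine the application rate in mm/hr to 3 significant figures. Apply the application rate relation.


Approach: apply the application rate relation, rate = (Q/A)*3600.
rate = (2.49 / 226) * 3600 = 39.7 mm/hr
Therefore the application rate = 39.7 mm/hr.


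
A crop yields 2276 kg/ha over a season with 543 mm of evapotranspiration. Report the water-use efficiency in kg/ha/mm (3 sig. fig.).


Approach: apply the water-use efficiency ratio, WUE = yield/ET.
WUE = 2276 / 543 = 4.19 kg/ha/mm
Therefore the water-use efficiency = 4.19 kg/ha/mm.


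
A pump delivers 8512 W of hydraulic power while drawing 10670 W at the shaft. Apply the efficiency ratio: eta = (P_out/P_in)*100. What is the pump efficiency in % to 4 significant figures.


eta = (8512 / 10670) * 100 = 79.78 %
Therefore the pump efficiency = 79.78 %.


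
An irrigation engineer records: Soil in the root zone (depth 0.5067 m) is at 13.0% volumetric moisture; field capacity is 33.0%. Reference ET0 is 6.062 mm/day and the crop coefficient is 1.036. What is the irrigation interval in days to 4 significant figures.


Approach: apply soil-water budget scheduling, SMD = (FC-theta)/100*depth*1000; ETc = ET0*Kc; interval = SMD/ETc.
Step 1 — soil moisture deficit:
  SMD = (33.0 - 13.0)/100 * 0.5067 * 1000 = 101.340 mm
Step 2 — daily crop ET (ETc = ET0*Kc):
  ETc = 6.062 * 1.036 = 6.28023 mm/day
Step 3 — irrigation interval (SMD/ETc):
  interval = 101.340 / 6.28023 = 16.14 days
Therefore the irrigation interval = 16.14 days.


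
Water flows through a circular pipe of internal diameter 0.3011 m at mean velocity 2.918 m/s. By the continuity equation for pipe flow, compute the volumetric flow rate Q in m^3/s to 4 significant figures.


Approach: apply the continuity equation for pipe flow, Q = A * v with A = pi*(D/2)^2.
A = pi*(0.3011/2)^2 = 0.0712051 m^2
Q = 0.0712051 * 2.918 = 0.2078 m^3/s
Therefore the volumetric flow rate Q = 0.2078 m^3/s.


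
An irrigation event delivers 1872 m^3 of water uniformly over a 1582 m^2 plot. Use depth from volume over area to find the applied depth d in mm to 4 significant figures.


Approach: apply depth from volume over area, d = (V/A)*1000.
d = (1872 / 1582) * 1000 = 1183 mm
Therefore the applied depth d = 1183 mm.


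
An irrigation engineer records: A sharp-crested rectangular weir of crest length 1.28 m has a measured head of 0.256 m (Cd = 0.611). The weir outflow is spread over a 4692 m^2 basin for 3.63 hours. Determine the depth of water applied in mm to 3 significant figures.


Approach: apply the rectangular weir equation with a volume-to-depth conversion, Q = (2/3)*Cd*L*sqrt(2g)*H^1.5; d = Q*t/A * 1000.
Step 1 — weir discharge:
  Q = (2/3)*0.611*1.28*sqrt(2*9.81)*0.256^1.5 = 0.29914 m^3/s
Step 2 — volume: V = 0.29914 * 3.63*3600 = 3909.1 m^3
Step 3 — depth: d = V/A * 1000 = 3909.1/4692 * 1000 = 833 mm
Therefore the depth of water applied = 833 mm.


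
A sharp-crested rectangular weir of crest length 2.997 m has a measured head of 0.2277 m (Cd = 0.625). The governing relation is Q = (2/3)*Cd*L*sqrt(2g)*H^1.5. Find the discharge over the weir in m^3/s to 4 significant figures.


Q = (2/3)*0.625*2.997*sqrt(2*9.81)*0.2277^1.5 = 0.6010 m^3/s
Therefore the discharge over the weir = 0.6010 m^3/s.


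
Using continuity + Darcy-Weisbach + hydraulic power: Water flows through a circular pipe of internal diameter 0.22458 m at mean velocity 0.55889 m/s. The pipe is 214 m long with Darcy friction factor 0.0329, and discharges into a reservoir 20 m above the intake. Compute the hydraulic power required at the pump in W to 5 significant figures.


Approach: apply continuity + Darcy-Weisbach + hydraulic power, Q = A*v; hf = f*(L/D)*(v^2/(2g)); H = static + hf; P = rho*g*Q*H.
Step 1 — flow rate (continuity, Q = A*v):
  A = pi*(0.22458/2)^2 = 0.03961248 m^2
  Q = 0.03961248 * 0.55889 = 0.02213902 m^3/s
Step 2 — friction head loss (Darcy-Weisbach):
  hf = 0.0329 * (214/0.22458) * (0.55889^2 / (2*9.81))
  hf = 0.4991054 m
Step 3 — total head: H = 20 + 0.4991054 = 20.49911 m
Step 4 — hydraulic power (P = rho*g*Q*H):
  P = 1000 * 9.81 * 0.02213902 * 20.49911 = 4452.1 W
Therefore the hydraulic power required at the pump = 4452.1 W.


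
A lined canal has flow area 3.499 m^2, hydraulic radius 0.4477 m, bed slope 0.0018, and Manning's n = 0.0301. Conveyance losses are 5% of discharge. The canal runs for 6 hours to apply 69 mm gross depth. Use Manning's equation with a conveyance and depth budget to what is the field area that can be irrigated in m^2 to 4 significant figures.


Approach: apply Manning's equation with a conveyance and depth budget, Q = (1/n)*A*R^(2/3)*S^(1/2); Q_field = Q*(1-loss); Area = Q_field*t/(d/1000).
Step 1 — canal discharge (Manning's equation):
  Q = (1/0.0301) * 3.499 * 0.4477^(2/3) * 0.0018^(1/2) = 2.88628 m^3/s
Step 2 — delivered flow: Q_field = 2.88628*(1 - 5/100) = 2.74197 m^3/s
Step 3 — volume delivered: V = 2.74197 * 6*3600 = 59226.5 m^3
Step 4 — area served: A = V / (depth/1000) = 59226.5 / 0.069 = 858400 m^2
Therefore the field area that can be irrigated = 858400 m^2.


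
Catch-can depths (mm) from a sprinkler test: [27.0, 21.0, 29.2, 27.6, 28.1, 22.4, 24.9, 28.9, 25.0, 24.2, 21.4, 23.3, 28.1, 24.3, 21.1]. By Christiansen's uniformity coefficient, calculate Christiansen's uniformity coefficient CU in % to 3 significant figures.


Approach: apply Christiansen's uniformity coefficient, CU = (1 - mean_abs_deviation/mean)*100.
mean = 25.100 mm
mean |d_i - mean| = 2.4400 mm
CU = (1 - 2.4400/25.100)*100 = 90.3 %
Therefore Christiansen's uniformity coefficient CU = 90.3 %.


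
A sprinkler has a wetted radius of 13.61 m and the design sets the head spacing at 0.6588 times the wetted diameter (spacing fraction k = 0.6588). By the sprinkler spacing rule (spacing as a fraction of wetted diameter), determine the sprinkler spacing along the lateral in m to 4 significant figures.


Approach: apply the sprinkler spacing rule (spacing as a fraction of wetted diameter), S = k*(2*R).
S = 0.6588 * (2 * 13.61) = 17.93 m
Therefore the sprinkler spacing along the lateral = 17.93 m.


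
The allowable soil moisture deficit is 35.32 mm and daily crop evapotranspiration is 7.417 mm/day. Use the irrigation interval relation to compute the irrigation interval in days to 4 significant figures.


Approach: apply the irrigation interval relation, interval = SMD / ETc.
interval = 35.32 / 7.417 = 4.762 days
Therefore the irrigation interval = 4.762 days.


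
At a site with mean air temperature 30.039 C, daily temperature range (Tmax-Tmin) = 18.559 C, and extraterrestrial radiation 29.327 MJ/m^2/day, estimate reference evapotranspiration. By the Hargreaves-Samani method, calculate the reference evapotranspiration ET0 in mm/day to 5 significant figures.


Approach: apply the Hargreaves-Samani method, ET0 = 0.0023*(Tmean+17.8)*sqrt(Tmax-Tmin)*0.408*Ra.
ET0 = 0.0023*(30.039+17.8)*sqrt(18.559)*0.408*29.327 = 5.6717 mm/day
Therefore the reference evapotranspiration ET0 = 5.6717 mm/day.


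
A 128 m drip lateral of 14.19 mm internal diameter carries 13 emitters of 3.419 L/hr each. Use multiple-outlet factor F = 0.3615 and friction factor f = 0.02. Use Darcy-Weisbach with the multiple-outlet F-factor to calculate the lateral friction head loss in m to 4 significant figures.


Approach: apply Darcy-Weisbach with the multiple-outlet F-factor, Q = n*q/(3600*1000) m^3/s; v = Q/A; hf = F*f*(L/D)*(v^2/(2g)).
Q = 13*3.419/(3600*1000) = 1.23464e-05 m^3/s
A = pi*(14.19e-3/2)^2 = 1.58145e-04 m^2, so v = Q/A = 0.0780702 m/s
hf = 0.3615*0.02*(128/0.01419)*(0.0780702^2/(2*9.81)) = 0.02026 m
Therefore the lateral friction head loss = 0.02026 m.


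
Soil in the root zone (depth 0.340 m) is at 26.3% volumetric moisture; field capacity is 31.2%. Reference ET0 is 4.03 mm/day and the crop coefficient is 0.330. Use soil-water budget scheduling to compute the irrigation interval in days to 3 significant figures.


Approach: apply soil-water budget scheduling, SMD = (FC-theta)/100*depth*1000; ETc = ET0*Kc; interval = SMD/ETc.
Step 1 — soil moisture deficit:
  SMD = (31.2 - 26.3)/100 * 0.340 * 1000 = 16.660 mm
Step 2 — daily crop ET (ETc = ET0*Kc):
  ETc = 4.03 * 0.330 = 1.3299 mm/day
Step 3 — irrigation interval (SMD/ETc):
  interval = 16.660 / 1.3299 = 12.5 days
Therefore the irrigation interval = 12.5 days.


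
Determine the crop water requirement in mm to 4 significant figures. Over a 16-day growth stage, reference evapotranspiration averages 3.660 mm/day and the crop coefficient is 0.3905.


Approach: apply the crop water requirement relation, CWR = ET0 * Kc * days.
CWR = 3.660 * 0.3905 * 16 = 22.87 mm
Therefore the crop water requirement = 22.87 mm.


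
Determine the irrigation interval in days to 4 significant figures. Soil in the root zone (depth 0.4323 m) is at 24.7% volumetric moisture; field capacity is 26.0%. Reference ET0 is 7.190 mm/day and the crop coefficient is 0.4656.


Approach: apply soil-water budget scheduling, SMD = (FC-theta)/100*depth*1000; ETc = ET0*Kc; interval = SMD/ETc.
Step 1 — soil moisture deficit:
  SMD = (26.0 - 24.7)/100 * 0.4323 * 1000 = 5.61990 mm
Step 2 — daily crop ET (ETc = ET0*Kc):
  ETc = 7.190 * 0.4656 = 3.34766 mm/day
Step 3 — irrigation interval (SMD/ETc):
  interval = 5.61990 / 3.34766 = 1.679 days
Therefore the irrigation interval = 1.679 days.


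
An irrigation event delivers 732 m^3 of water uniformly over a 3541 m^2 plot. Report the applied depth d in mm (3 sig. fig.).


Approach: apply depth from volume over area, d = (V/A)*1000.
d = (732 / 3541) * 1000 = 207 mm
Therefore the applied depth d = 207 mm.


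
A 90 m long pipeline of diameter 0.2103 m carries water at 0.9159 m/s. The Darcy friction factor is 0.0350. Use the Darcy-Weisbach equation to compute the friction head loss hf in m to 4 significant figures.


Approach: apply the Darcy-Weisbach equation, hf = f*(L/D)*(v^2/(2g)).
hf = 0.0350 * (90/0.2103) * (0.9159^2 / (2*9.81))
hf = 0.6404 m
Therefore the friction head loss hf = 0.6404 m.


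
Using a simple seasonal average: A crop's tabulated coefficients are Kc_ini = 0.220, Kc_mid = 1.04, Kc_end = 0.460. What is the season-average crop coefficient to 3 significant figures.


Approach: apply a simple seasonal average, Kc_avg = (Kc_ini + Kc_mid + Kc_end)/3.
Kc_avg = (0.220 + 1.04 + 0.460)/3 = 0.573
Therefore the season-average crop coefficient = 0.573.


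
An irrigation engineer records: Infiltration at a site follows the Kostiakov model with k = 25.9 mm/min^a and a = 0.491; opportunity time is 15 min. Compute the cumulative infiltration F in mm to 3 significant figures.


Approach: apply the Kostiakov infiltration equation, F = k*t^a.
F = 25.9 * 15^0.491 = 97.9 mm
Therefore the cumulative infiltration F = 97.9 mm.


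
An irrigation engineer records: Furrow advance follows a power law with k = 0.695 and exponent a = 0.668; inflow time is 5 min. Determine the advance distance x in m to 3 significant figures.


Approach: apply the power-law advance function, x = k*t^a.
x = 0.695 * 5^0.668 = 2.04 m
Therefore the advance distance x = 2.04 m.


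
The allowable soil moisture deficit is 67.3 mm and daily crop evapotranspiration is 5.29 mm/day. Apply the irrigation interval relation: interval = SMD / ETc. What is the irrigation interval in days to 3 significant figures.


interval = 67.3 / 5.29 = 12.7 days
Therefore the irrigation interval = 12.7 days.


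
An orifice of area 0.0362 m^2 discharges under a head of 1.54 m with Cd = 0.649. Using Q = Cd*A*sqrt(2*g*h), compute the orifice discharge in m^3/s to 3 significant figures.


Q = 0.649 * 0.0362 * sqrt(2*9.81*1.54) = 0.129 m^3/s
Therefore the orifice discharge = 0.129 m^3/s.


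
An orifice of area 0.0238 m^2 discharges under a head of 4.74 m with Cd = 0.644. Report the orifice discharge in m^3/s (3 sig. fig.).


Approach: apply the orifice equation, Q = Cd*A*sqrt(2*g*h).
Q = 0.644 * 0.0238 * sqrt(2*9.81*4.74) = 0.148 m^3/s
Therefore the orifice discharge = 0.148 m^3/s.


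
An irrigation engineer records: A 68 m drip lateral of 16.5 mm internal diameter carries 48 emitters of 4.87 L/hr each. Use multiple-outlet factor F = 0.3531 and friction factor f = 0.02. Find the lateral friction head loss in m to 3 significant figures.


Approach: apply Darcy-Weisbach with the multiple-outlet F-factor, Q = n*q/(3600*1000) m^3/s; v = Q/A; hf = F*f*(L/D)*(v^2/(2g)).
Q = 48*4.87/(3600*1000) = 6.4933e-05 m^3/s
A = pi*(16.5e-3/2)^2 = 2.1382e-04 m^2, so v = Q/A = 0.30368 m/s
hf = 0.3531*0.02*(68/0.0165)*(0.30368^2/(2*9.81)) = 0.137 m
Therefore the lateral friction head loss = 0.137 m.


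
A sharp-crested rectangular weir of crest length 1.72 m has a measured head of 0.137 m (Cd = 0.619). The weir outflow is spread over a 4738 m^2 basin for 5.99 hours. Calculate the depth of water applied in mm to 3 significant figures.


Approach: apply the rectangular weir equation with a volume-to-depth conversion, Q = (2/3)*Cd*L*sqrt(2g)*H^1.5; d = Q*t/A * 1000.
Step 1 — weir discharge:
  Q = (2/3)*0.619*1.72*sqrt(2*9.81)*0.137^1.5 = 0.15943 m^3/s
Step 2 — volume: V = 0.15943 * 5.99*3600 = 3437.9 m^3
Step 3 — depth: d = V/A * 1000 = 3437.9/4738 * 1000 = 726 mm
Therefore the depth of water applied = 726 mm.


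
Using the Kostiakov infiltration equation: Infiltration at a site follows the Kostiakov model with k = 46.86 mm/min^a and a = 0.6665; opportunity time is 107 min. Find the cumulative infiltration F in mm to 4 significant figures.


Approach: apply the Kostiakov infiltration equation, F = k*t^a.
F = 46.86 * 107^0.6665 = 1055 mm
Therefore the cumulative infiltration F = 1055 mm.


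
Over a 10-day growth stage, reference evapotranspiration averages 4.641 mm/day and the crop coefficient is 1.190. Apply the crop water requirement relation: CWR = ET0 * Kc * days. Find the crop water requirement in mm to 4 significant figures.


CWR = 4.641 * 1.190 * 10 = 55.23 mm
Therefore the crop water requirement = 55.23 mm.


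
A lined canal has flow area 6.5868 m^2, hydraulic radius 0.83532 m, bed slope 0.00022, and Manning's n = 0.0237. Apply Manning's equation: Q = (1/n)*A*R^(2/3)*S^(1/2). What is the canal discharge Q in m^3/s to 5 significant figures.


Q = (1/0.0237) * 6.5868 * 0.83532^(2/3) * 0.00022^(1/2) = 3.6563 m^3/s
Therefore the canal discharge Q = 3.6563 m^3/s.


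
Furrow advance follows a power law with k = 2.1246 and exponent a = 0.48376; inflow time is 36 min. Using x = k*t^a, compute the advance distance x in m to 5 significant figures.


x = 2.1246 * 36^0.48376 = 12.027 m
Therefore the advance distance x = 12.027 m.


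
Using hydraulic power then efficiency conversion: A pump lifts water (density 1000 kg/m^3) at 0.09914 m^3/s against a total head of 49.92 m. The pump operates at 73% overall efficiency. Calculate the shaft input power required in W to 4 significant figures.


Approach: apply hydraulic power then efficiency conversion, P = rho*g*Q*H; P_in = P/eta.
Step 1 — hydraulic power (P = rho*g*Q*H):
  P = 1000 * 9.81 * 0.09914 * 49.92 = 48550.4 W
Step 2 — input power: P_in = P/eta = 48550.4 / 0.73 = 66510 W
Therefore the shaft input power required = 66510 W.


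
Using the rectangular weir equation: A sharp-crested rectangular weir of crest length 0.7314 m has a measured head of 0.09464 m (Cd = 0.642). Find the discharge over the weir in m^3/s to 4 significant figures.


Approach: apply the rectangular weir equation, Q = (2/3)*Cd*L*sqrt(2g)*H^1.5.
Q = (2/3)*0.642*0.7314*sqrt(2*9.81)*0.09464^1.5 = 0.04037 m^3/s
Therefore the discharge over the weir = 0.04037 m^3/s.


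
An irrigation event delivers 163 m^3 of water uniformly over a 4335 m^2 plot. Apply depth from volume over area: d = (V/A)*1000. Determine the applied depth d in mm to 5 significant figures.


d = (163 / 4335) * 1000 = 37.601 mm
Therefore the applied depth d = 37.601 mm.


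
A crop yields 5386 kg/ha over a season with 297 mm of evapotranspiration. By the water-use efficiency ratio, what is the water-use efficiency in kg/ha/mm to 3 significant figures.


Approach: apply the water-use efficiency ratio, WUE = yield/ET.
WUE = 5386 / 297 = 18.1 kg/ha/mm
Therefore the water-use efficiency = 18.1 kg/ha/mm.


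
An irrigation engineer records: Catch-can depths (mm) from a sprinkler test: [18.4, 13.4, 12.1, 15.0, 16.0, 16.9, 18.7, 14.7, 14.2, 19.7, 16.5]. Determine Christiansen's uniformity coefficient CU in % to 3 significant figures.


Approach: apply Christiansen's uniformity coefficient, CU = (1 - mean_abs_deviation/mean)*100.
mean = 15.964 mm
mean |d_i - mean| = 1.8942 mm
CU = (1 - 1.8942/15.964)*100 = 88.1 %
Therefore Christiansen's uniformity coefficient CU = 88.1 %.


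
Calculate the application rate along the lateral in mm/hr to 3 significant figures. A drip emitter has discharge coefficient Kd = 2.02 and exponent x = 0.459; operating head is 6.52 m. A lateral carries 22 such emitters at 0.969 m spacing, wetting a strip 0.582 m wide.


Approach: apply the emitter equation with a lateral mass balance, q = Kd*h^x; Q = n*q; rate = Q/(n*spacing*width).
Step 1 — single emitter flow (q = Kd*h^x):
  q = 2.02 * 6.52^0.459 = 4.7763 L/hr
Step 2 — total lateral flow: Q = 22 * 4.7763 = 105.08 L/hr
Step 3 — wetted area: A = 22 * 0.969 * 0.582 = 12.407 m^2
Step 4 — application rate: Q/A = 105.08/12.407 = 8.47 mm/hr
Therefore the application rate along the lateral = 8.47 mm/hr.


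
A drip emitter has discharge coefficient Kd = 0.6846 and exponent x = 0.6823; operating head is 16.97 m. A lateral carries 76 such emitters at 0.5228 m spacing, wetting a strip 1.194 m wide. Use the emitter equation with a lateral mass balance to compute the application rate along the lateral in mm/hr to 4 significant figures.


Approach: apply the emitter equation with a lateral mass balance, q = Kd*h^x; Q = n*q; rate = Q/(n*spacing*width).
Step 1 — single emitter flow (q = Kd*h^x):
  q = 0.6846 * 16.97^0.6823 = 4.72551 L/hr
Step 2 — total lateral flow: Q = 76 * 4.72551 = 359.139 L/hr
Step 3 — wetted area: A = 76 * 0.5228 * 1.194 = 47.4410 m^2
Step 4 — application rate: Q/A = 359.139/47.4410 = 7.570 mm/hr
Therefore the application rate along the lateral = 7.570 mm/hr.


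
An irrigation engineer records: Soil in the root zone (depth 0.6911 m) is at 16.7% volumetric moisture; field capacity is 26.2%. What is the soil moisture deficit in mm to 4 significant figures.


Approach: apply the soil moisture deficit relation, SMD = (FC - theta)/100 * depth * 1000.
SMD = (26.2 - 16.7)/100 * 0.6911 * 1000 = 65.65 mm
Therefore the soil moisture deficit = 65.65 mm.


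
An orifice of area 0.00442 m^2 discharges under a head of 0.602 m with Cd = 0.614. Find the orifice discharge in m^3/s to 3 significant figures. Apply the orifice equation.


Approach: apply the orifice equation, Q = Cd*A*sqrt(2*g*h).
Q = 0.614 * 0.00442 * sqrt(2*9.81*0.602) = 0.00933 m^3/s
Therefore the orifice discharge = 0.00933 m^3/s.


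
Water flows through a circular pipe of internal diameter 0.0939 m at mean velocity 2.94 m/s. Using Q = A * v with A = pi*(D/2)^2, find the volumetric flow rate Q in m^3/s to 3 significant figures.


A = pi*(0.0939/2)^2 = 0.0069250 m^2
Q = 0.0069250 * 2.94 = 0.0204 m^3/s
Therefore the volumetric flow rate Q = 0.0204 m^3/s.


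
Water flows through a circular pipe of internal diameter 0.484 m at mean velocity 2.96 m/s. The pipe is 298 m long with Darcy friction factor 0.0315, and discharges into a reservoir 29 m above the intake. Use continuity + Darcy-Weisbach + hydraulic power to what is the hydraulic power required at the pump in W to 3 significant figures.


Approach: apply continuity + Darcy-Weisbach + hydraulic power, Q = A*v; hf = f*(L/D)*(v^2/(2g)); H = static + hf; P = rho*g*Q*H.
Step 1 — flow rate (continuity, Q = A*v):
  A = pi*(0.484/2)^2 = 0.18398 m^2
  Q = 0.18398 * 2.96 = 0.54459 m^3/s
Step 2 — friction head loss (Darcy-Weisbach):
  hf = 0.0315 * (298/0.484) * (2.96^2 / (2*9.81))
  hf = 8.6610 m
Step 3 — total head: H = 29 + 8.6610 = 37.661 m
Step 4 — hydraulic power (P = rho*g*Q*H):
  P = 1000 * 9.81 * 0.54459 * 37.661 = 201000 W
Therefore the hydraulic power required at the pump = 201000 W.


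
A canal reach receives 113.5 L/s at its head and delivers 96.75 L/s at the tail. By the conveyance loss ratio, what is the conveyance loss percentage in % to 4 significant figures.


Approach: apply the conveyance loss ratio, loss% = ((Q_head - Q_tail)/Q_head)*100.
loss = ((113.5 - 96.75)/113.5)*100 = 14.76 %
Therefore the conveyance loss percentage = 14.76 %.


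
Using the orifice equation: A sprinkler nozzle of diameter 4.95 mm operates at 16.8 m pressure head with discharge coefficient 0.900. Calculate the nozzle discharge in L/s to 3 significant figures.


Approach: apply the orifice equation, Q = Cd*A*sqrt(2*g*h), A = pi*(d/2)^2.
A = pi*(4.95e-3/2)^2 = 1.9244e-05 m^2
Q = 0.900 * 1.9244e-05 * sqrt(2*9.81*16.8) * 1000 = 0.314 L/s
Therefore the nozzle discharge = 0.314 L/s.


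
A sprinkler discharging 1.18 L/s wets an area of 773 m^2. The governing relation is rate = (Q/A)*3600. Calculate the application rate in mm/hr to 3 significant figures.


rate = (1.18 / 773) * 3600 = 5.50 mm/hr
Therefore the application rate = 5.50 mm/hr.


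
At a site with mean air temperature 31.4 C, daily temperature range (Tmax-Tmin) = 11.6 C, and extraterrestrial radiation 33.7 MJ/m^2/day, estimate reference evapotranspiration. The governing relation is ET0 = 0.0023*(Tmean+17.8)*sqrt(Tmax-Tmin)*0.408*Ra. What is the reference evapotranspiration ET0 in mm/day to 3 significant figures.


ET0 = 0.0023*(31.4+17.8)*sqrt(11.6)*0.408*33.7 = 5.30 mm/day
Therefore the reference evapotranspiration ET0 = 5.30 mm/day.
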